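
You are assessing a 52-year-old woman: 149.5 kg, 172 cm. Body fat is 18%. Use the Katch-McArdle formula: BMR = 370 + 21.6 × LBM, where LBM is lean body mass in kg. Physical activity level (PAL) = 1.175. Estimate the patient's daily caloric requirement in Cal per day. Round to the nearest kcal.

3546 Cal per day

LBM = 149.5 × (1 − 0.18) = 122.59 kg. Katch-McArdle: BMR = 370 + 21.6 × 122.59 = 3017.944 kcal/day.
TEE = BMR × activity factor = 3017.944 × 1.175 = 3546.0842 kcal/day.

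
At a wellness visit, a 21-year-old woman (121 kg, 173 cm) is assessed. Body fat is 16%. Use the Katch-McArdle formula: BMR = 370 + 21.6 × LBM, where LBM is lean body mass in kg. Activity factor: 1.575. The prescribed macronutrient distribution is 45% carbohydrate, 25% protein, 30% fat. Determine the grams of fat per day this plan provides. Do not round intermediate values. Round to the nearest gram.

LBM = 121 × (1 − 0.16) = 101.64 kg. Katch-McArdle: BMR = 370 + 21.6 × 101.64 = 2565.424 kcal/day.
TEE = 2565.424 × 1.575 = 4040.5428 kcal/day.
Fat energy = 30% × 4040.5428 = 1212.1628 kcal.
Fat = 1212.1628 ÷ 9 kcal/g = 134.6848 g.

135 g/day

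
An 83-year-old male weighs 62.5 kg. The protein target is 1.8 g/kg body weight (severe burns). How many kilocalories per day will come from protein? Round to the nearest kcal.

450 kcal/day

Protein = 1.8 g/kg × 62.5 kg = 112.5 g/day.
Protein energy = 112.5 g × 4 kcal/g = 450 kcal/day.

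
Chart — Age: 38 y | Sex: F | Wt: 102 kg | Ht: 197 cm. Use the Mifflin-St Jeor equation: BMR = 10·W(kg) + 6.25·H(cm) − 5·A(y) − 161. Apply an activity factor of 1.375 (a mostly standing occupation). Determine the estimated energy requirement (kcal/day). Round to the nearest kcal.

2613 kcal/day

Mifflin-St Jeor (female): BMR = 10(102) + 6.25(197) − 5(38) − 161 = 1020 + 1231.25 − 190 − 161 = 1900.25 kcal/day.
TEE = BMR × activity factor = 1900.25 × 1.375 = 2612.8438 kcal/day.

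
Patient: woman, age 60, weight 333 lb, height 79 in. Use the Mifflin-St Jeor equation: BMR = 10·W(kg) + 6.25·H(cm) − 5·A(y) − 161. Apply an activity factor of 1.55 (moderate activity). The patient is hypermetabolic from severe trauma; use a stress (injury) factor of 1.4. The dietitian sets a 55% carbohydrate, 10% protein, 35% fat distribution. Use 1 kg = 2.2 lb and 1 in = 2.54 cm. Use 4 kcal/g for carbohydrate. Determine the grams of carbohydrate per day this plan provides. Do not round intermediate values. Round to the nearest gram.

688 g/day

Convert to metric: weight = 333 ÷ 2.2 = 151.3636 kg; height = 79 × 2.54 = 200.66 cm.
Mifflin-St Jeor (female): BMR = 10(151.3636) + 6.25(200.66) − 5(60) − 161 = 1513.6364 + 1254.125 − 300 − 161 = 2306.7614 kcal/day.
TEE = 2306.7614 × 1.55 = 3575.4801 kcal/day.
With stress factor 1.4: 3575.4801 × 1.4 = 5005.6722 kcal/day.
Carbohydrate energy = 55% × 5005.6722 = 2753.1197 kcal.
Carbohydrate = 2753.1197 ÷ 4 kcal/g = 688.2799 g.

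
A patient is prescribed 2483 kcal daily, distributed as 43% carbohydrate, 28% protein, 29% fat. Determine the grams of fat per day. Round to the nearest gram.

80 g/day

Fat energy = 29% × 2483 = 720.07 kcal.
At 9 kcal/g: 720.07 ÷ 9 = 80.0078 g.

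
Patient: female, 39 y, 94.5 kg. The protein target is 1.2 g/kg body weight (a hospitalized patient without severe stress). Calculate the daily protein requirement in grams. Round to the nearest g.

113 g/day

Protein = 1.2 g/kg × 94.5 kg = 113.4 g/day.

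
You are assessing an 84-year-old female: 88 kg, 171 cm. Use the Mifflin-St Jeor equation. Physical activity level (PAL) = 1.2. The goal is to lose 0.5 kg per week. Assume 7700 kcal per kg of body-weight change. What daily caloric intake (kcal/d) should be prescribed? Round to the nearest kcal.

1091 kcal/d

Mifflin-St Jeor (female): BMR = 10(88) + 6.25(171) − 5(84) − 161 = 880 + 1068.75 − 420 − 161 = 1367.75 kcal/day.
TEE = 1367.75 × 1.2 = 1641.3 kcal/day.
Required daily deficit = 0.5 × 7700 ÷ 7 = 550 kcal/day.
Target intake = 1641.3 − 550 = 1091.3 kcal/day.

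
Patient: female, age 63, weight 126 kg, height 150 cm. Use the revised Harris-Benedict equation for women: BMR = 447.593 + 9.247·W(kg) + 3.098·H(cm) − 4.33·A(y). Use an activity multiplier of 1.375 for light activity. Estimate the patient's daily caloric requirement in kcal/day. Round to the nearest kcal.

Harris-Benedict: BMR = 447.593 + 9.247(126) + 3.098(150) − 4.33(63) = 1804.625 kcal/day.
TEE = BMR × activity factor = 1804.625 × 1.375 = 2481.3594 kcal/day.

2481 kcal/day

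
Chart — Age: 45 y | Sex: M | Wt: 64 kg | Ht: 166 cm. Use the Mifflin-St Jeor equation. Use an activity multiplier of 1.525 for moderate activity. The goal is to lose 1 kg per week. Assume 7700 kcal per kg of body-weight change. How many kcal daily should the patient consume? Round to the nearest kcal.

1123 kcal daily

Mifflin-St Jeor (male): BMR = 10(64) + 6.25(166) − 5(45) + 5 = 640 + 1037.5 − 225 + 5 = 1457.5 kcal/day.
TEE = 1457.5 × 1.525 = 2222.6875 kcal/day.
Required daily deficit = 1 × 7700 ÷ 7 = 1100 kcal/day.
Target intake = 2222.6875 − 1100 = 1122.6875 kcal/day.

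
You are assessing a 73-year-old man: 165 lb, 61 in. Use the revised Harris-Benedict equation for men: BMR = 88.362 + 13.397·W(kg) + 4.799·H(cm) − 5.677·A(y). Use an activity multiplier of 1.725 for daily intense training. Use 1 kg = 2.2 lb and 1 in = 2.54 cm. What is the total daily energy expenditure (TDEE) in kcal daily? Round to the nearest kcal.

Convert to metric: weight = 165 ÷ 2.2 = 75 kg; height = 61 × 2.54 = 154.94 cm.
Harris-Benedict: BMR = 88.362 + 13.397(75) + 4.799(154.94) − 5.677(73) = 1422.2731 kcal/day.
TEE = BMR × activity factor = 1422.2731 × 1.725 = 2453.421 kcal/day.

2453 kcal daily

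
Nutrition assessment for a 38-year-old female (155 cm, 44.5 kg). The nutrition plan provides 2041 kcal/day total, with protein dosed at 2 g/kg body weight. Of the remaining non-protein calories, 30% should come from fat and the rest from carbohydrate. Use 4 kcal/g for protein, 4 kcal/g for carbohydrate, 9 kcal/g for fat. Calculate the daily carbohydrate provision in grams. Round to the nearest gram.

Protein = 2 × 44.5 = 89 g → 89 × 4 = 356 kcal.
Non-protein calories = 2041 − 356 = 1685 kcal.
Fat: 30% × 1685 = 505.5 kcal; carbohydrate: 1179.5 kcal.
Carbohydrate: 1179.5 kcal ÷ 4 kcal/g = 294.875 g.

295 g/day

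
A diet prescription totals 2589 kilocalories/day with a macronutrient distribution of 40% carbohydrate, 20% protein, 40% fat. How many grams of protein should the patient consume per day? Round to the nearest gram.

129 g/day

Protein energy = 20% × 2589 = 517.8 kcal.
At 4 kcal/g: 517.8 ÷ 4 = 129.45 g.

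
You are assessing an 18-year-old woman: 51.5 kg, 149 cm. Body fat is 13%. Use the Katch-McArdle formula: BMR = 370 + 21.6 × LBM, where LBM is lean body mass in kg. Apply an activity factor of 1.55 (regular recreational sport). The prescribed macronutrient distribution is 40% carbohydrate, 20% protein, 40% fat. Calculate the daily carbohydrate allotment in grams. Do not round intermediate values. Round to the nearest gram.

LBM = 51.5 × (1 − 0.13) = 44.805 kg. Katch-McArdle: BMR = 370 + 21.6 × 44.805 = 1337.788 kcal/day.
TEE = 1337.788 × 1.55 = 2073.5714 kcal/day.
Carbohydrate energy = 40% × 2073.5714 = 829.4286 kcal.
Carbohydrate = 829.4286 ÷ 4 kcal/g = 207.3571 g.

207 g/day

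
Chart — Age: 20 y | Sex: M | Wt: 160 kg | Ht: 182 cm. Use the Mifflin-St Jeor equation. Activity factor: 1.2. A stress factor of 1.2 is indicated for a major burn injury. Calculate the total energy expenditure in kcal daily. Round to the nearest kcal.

3805 kcal daily

Mifflin-St Jeor (male): BMR = 10(160) + 6.25(182) − 5(20) + 5 = 1600 + 1137.5 − 100 + 5 = 2642.5 kcal/day.
TEE = BMR × activity factor = 2642.5 × 1.2 = 3171 kcal/day.
Apply stress factor: 3171 × 1.2 = 3805.2 kcal/day.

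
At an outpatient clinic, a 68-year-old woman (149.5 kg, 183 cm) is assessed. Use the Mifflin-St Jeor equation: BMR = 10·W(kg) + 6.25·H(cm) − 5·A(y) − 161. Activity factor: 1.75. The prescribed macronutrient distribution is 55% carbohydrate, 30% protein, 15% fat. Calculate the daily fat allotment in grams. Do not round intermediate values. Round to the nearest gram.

62 g/day

Mifflin-St Jeor (female): BMR = 10(149.5) + 6.25(183) − 5(68) − 161 = 1495 + 1143.75 − 340 − 161 = 2137.75 kcal/day.
TEE = 2137.75 × 1.75 = 3741.0625 kcal/day.
Fat energy = 15% × 3741.0625 = 561.1594 kcal.
Fat = 561.1594 ÷ 9 kcal/g = 62.351 g.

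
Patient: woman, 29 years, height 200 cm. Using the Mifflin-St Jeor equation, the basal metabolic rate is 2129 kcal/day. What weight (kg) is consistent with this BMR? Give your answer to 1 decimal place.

2129 = 10·W + 6.25(200) − 5(29) − 161
10·W = 2129 − 944 = 1185, so W = 118.5 kg.

118.5 kg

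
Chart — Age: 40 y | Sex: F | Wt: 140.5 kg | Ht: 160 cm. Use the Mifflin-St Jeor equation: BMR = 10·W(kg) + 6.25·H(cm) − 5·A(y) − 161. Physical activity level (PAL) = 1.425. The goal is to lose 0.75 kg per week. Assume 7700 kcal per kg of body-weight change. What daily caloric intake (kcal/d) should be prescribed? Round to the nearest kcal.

2088 kcal/d

Mifflin-St Jeor (female): BMR = 10(140.5) + 6.25(160) − 5(40) − 161 = 1405 + 1000 − 200 − 161 = 2044 kcal/day.
TEE = 2044 × 1.425 = 2912.7 kcal/day.
Required daily deficit = 0.75 × 7700 ÷ 7 = 825 kcal/day.
Target intake = 2912.7 − 825 = 2087.7 kcal/day.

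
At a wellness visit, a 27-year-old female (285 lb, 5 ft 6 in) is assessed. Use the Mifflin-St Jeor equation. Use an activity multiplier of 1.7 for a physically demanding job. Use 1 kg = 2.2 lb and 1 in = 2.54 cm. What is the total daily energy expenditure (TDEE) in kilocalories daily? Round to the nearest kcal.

Convert to metric: weight = 285 ÷ 2.2 = 129.5455 kg; height = (5×12 + 6) × 2.54 = 66 × 2.54 = 167.64 cm.
Mifflin-St Jeor (female): BMR = 10(129.5455) + 6.25(167.64) − 5(27) − 161 = 1295.4545 + 1047.75 − 135 − 161 = 2047.2045 kcal/day.
TEE = BMR × activity factor = 2047.2045 × 1.7 = 3480.2477 kcal/day.

3480 kilocalories daily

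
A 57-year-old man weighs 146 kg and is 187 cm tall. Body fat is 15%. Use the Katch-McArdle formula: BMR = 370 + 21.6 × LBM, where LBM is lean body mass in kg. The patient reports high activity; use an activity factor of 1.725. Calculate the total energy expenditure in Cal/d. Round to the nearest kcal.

5262 Cal/d

LBM = 146 × (1 − 0.15) = 124.1 kg. Katch-McArdle: BMR = 370 + 21.6 × 124.1 = 3050.56 kcal/day.
TEE = BMR × activity factor = 3050.56 × 1.725 = 5262.216 kcal/day.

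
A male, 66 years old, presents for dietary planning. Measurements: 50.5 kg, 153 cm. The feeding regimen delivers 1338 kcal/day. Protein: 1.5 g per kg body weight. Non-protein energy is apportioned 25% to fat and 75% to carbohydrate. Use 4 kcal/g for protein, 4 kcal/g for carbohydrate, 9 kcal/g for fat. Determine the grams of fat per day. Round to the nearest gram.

Protein = 1.5 × 50.5 = 75.75 g → 75.75 × 4 = 303 kcal.
Non-protein calories = 1338 − 303 = 1035 kcal.
Fat: 25% × 1035 = 258.75 kcal; carbohydrate: 776.25 kcal.
Fat: 258.75 kcal ÷ 9 kcal/g = 28.75 g.

29 g/day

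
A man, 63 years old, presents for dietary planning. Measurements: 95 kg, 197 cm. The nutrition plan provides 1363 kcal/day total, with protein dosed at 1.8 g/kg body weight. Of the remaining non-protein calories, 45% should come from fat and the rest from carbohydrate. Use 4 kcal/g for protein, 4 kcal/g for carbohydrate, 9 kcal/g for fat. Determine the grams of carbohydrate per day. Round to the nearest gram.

Protein = 1.8 × 95 = 171 g → 171 × 4 = 684 kcal.
Non-protein calories = 1363 − 684 = 679 kcal.
Fat: 45% × 679 = 305.55 kcal; carbohydrate: 373.45 kcal.
Carbohydrate: 373.45 kcal ÷ 4 kcal/g = 93.3625 g.

93 g/day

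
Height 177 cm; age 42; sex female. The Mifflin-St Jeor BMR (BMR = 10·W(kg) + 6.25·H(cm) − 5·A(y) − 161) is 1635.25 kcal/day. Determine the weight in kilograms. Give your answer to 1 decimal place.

1635.25 = 10·W + 6.25(177) − 5(42) − 161
10·W = 1635.25 − 735.25 = 900, so W = 90 kg.

90.0 kg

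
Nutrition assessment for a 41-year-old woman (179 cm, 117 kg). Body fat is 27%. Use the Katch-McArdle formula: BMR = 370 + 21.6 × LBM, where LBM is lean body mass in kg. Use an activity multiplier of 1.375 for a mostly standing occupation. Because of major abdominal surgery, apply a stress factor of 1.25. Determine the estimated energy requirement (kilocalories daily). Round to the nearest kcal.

LBM = 117 × (1 − 0.27) = 85.41 kg. Katch-McArdle: BMR = 370 + 21.6 × 85.41 = 2214.856 kcal/day.
TEE = BMR × activity factor = 2214.856 × 1.375 = 3045.427 kcal/day.
Apply stress factor: 3045.427 × 1.25 = 3806.7838 kcal/day.

3807 kilocalories daily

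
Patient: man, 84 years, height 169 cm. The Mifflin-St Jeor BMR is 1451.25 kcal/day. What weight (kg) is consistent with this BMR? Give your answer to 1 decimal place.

81.0 kg

1451.25 = 10·W + 6.25(169) − 5(84) + 5
10·W = 1451.25 − 641.25 = 810, so W = 81 kg.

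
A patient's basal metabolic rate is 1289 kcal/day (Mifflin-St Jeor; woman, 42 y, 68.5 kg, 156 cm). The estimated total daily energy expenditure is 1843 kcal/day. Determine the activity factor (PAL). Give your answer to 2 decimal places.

Activity factor = TEE ÷ BMR = 1843 ÷ 1289 = 1.43.

1.43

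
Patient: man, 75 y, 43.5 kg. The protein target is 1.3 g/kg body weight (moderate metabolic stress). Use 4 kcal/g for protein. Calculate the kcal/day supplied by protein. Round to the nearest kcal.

Protein = 1.3 g/kg × 43.5 kg = 56.55 g/day.
Protein energy = 56.55 g × 4 kcal/g = 226.2 kcal/day.

226 kcal/day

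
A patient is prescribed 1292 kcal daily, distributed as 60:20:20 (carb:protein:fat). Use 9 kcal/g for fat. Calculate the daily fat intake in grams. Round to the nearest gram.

Fat energy = 20% × 1292 = 258.4 kcal.
At 9 kcal/g: 258.4 ÷ 9 = 28.7111 g.

29 g/day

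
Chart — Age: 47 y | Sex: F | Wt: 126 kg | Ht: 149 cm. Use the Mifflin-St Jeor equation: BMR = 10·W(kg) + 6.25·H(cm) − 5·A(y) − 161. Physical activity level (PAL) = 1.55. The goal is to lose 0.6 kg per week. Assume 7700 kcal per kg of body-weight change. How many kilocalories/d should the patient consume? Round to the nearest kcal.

2123 kilocalories/d

Mifflin-St Jeor (female): BMR = 10(126) + 6.25(149) − 5(47) − 161 = 1260 + 931.25 − 235 − 161 = 1795.25 kcal/day.
TEE = 1795.25 × 1.55 = 2782.6375 kcal/day.
Required daily deficit = 0.6 × 7700 ÷ 7 = 660 kcal/day.
Target intake = 2782.6375 − 660 = 2122.6375 kcal/day.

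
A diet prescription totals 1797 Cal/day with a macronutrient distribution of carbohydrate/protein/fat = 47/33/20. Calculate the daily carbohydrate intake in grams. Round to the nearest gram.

Carbohydrate energy = 47% × 1797 = 844.59 kcal.
At 4 kcal/g: 844.59 ÷ 4 = 211.1475 g.

211 g/day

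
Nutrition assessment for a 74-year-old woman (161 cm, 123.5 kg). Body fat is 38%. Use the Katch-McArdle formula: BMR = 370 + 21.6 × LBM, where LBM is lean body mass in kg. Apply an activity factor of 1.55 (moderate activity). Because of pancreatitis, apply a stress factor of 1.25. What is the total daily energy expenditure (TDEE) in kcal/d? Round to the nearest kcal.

3921 kcal/d

LBM = 123.5 × (1 − 0.38) = 76.57 kg. Katch-McArdle: BMR = 370 + 21.6 × 76.57 = 2023.912 kcal/day.
TEE = BMR × activity factor = 2023.912 × 1.55 = 3137.0636 kcal/day.
Apply stress factor: 3137.0636 × 1.25 = 3921.3295 kcal/day.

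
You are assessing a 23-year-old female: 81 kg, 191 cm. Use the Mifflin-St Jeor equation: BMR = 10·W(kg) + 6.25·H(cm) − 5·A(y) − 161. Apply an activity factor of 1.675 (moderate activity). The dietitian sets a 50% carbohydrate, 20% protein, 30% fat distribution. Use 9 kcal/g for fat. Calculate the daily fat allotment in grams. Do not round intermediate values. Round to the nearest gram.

96 g/day

Mifflin-St Jeor (female): BMR = 10(81) + 6.25(191) − 5(23) − 161 = 810 + 1193.75 − 115 − 161 = 1727.75 kcal/day.
TEE = 1727.75 × 1.675 = 2893.9813 kcal/day.
Fat energy = 30% × 2893.9813 = 868.1944 kcal.
Fat = 868.1944 ÷ 9 kcal/g = 96.466 g.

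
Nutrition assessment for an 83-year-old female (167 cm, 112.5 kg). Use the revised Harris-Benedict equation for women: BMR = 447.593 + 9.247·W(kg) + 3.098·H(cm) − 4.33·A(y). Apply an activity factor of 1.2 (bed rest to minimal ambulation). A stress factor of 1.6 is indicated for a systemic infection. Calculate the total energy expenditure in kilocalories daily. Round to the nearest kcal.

3160 kilocalories daily

Harris-Benedict: BMR = 447.593 + 9.247(112.5) + 3.098(167) − 4.33(83) = 1645.8565 kcal/day.
TEE = BMR × activity factor = 1645.8565 × 1.2 = 1975.0278 kcal/day.
Apply stress factor: 1975.0278 × 1.6 = 3160.0445 kcal/day.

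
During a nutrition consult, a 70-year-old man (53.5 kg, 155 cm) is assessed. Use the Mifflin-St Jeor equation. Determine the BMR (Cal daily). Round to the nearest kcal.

Mifflin-St Jeor (male): BMR = 10(53.5) + 6.25(155) − 5(70) + 5 = 535 + 968.75 − 350 + 5 = 1158.75 kcal/day.

1159 Cal daily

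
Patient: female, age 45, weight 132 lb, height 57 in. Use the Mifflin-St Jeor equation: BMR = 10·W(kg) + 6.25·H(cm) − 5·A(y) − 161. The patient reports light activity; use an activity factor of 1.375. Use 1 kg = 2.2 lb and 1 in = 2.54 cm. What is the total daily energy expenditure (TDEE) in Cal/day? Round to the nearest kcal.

Convert to metric: weight = 132 ÷ 2.2 = 60 kg; height = 57 × 2.54 = 144.78 cm.
Mifflin-St Jeor (female): BMR = 10(60) + 6.25(144.78) − 5(45) − 161 = 600 + 904.875 − 225 − 161 = 1118.875 kcal/day.
TEE = BMR × activity factor = 1118.875 × 1.375 = 1538.4531 kcal/day.

1538 Cal/day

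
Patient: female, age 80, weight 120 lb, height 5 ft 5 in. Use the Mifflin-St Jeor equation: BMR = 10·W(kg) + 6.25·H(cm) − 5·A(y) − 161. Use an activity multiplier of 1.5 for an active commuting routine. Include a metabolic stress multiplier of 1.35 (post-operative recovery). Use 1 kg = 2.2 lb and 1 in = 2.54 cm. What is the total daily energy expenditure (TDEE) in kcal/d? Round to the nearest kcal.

2058 kcal/d

Convert to metric: weight = 120 ÷ 2.2 = 54.5455 kg; height = (5×12 + 5) × 2.54 = 65 × 2.54 = 165.1 cm.
Mifflin-St Jeor (female): BMR = 10(54.5455) + 6.25(165.1) − 5(80) − 161 = 545.4545 + 1031.875 − 400 − 161 = 1016.3295 kcal/day.
TEE = BMR × activity factor = 1016.3295 × 1.5 = 1524.4943 kcal/day.
Apply stress factor: 1524.4943 × 1.35 = 2058.0673 kcal/day.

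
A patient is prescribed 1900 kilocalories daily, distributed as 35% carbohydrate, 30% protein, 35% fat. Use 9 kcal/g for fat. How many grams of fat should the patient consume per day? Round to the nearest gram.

74 g/day

Fat energy = 35% × 1900 = 665 kcal.
At 9 kcal/g: 665 ÷ 9 = 73.8889 g.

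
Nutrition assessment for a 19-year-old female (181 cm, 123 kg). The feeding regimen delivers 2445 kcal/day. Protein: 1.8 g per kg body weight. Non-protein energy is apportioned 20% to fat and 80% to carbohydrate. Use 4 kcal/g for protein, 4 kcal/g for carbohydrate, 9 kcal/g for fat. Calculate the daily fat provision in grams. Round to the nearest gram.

Protein = 1.8 × 123 = 221.4 g → 221.4 × 4 = 885.6 kcal.
Non-protein calories = 2445 − 885.6 = 1559.4 kcal.
Fat: 20% × 1559.4 = 311.88 kcal; carbohydrate: 1247.52 kcal.
Fat: 311.88 kcal ÷ 9 kcal/g = 34.6533 g.

35 g/day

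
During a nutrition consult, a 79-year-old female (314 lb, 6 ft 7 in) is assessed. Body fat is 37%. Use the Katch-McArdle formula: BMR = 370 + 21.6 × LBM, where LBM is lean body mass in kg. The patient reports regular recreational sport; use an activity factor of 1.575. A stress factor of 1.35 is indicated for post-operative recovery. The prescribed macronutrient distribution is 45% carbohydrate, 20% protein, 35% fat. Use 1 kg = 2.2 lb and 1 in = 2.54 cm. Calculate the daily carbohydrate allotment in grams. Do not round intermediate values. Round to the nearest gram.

553 g/day

Convert to metric: weight = 314 ÷ 2.2 = 142.7273 kg; height = (6×12 + 7) × 2.54 = 79 × 2.54 = 200.66 cm.
LBM = 142.7273 × (1 − 0.37) = 89.9182 kg. Katch-McArdle: BMR = 370 + 21.6 × 89.9182 = 2312.2327 kcal/day.
TEE = 2312.2327 × 1.575 = 3641.7665 kcal/day.
With stress factor 1.35: 3641.7665 × 1.35 = 4916.3848 kcal/day.
Carbohydrate energy = 45% × 4916.3848 = 2212.3732 kcal.
Carbohydrate = 2212.3732 ÷ 4 kcal/g = 553.0933 g.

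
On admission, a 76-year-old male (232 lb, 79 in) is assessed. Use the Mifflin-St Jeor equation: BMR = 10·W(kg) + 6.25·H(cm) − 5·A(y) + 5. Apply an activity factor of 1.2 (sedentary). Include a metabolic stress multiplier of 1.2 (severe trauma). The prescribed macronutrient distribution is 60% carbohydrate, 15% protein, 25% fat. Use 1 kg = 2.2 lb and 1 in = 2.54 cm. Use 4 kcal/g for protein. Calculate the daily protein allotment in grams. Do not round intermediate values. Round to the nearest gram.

104 g/day

Convert to metric: weight = 232 ÷ 2.2 = 105.4545 kg; height = 79 × 2.54 = 200.66 cm.
Mifflin-St Jeor (male): BMR = 10(105.4545) + 6.25(200.66) − 5(76) + 5 = 1054.5455 + 1254.125 − 380 + 5 = 1933.6705 kcal/day.
TEE = 1933.6705 × 1.2 = 2320.4045 kcal/day.
With stress factor 1.2: 2320.4045 × 1.2 = 2784.4855 kcal/day.
Protein energy = 15% × 2784.4855 = 417.6728 kcal.
Protein = 417.6728 ÷ 4 kcal/g = 104.4182 g.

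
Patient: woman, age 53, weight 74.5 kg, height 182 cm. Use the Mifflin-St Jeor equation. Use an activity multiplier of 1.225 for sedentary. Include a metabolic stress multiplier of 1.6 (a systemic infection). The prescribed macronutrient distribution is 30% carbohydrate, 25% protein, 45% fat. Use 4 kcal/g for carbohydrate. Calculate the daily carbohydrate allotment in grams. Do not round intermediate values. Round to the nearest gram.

214 g/day

Mifflin-St Jeor (female): BMR = 10(74.5) + 6.25(182) − 5(53) − 161 = 745 + 1137.5 − 265 − 161 = 1456.5 kcal/day.
TEE = 1456.5 × 1.225 = 1784.2125 kcal/day.
With stress factor 1.6: 1784.2125 × 1.6 = 2854.74 kcal/day.
Carbohydrate energy = 30% × 2854.74 = 856.422 kcal.
Carbohydrate = 856.422 ÷ 4 kcal/g = 214.1055 g.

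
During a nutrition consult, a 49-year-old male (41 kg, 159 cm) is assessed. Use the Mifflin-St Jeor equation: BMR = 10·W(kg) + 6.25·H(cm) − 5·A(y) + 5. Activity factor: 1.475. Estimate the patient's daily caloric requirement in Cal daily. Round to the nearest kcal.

1717 Cal daily

Mifflin-St Jeor (male): BMR = 10(41) + 6.25(159) − 5(49) + 5 = 410 + 993.75 − 245 + 5 = 1163.75 kcal/day.
TEE = BMR × activity factor = 1163.75 × 1.475 = 1716.5313 kcal/day.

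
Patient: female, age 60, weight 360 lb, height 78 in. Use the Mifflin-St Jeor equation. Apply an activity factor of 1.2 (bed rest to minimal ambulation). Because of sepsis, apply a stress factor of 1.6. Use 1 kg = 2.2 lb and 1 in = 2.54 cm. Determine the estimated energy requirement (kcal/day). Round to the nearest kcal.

Convert to metric: weight = 360 ÷ 2.2 = 163.6364 kg; height = 78 × 2.54 = 198.12 cm.
Mifflin-St Jeor (female): BMR = 10(163.6364) + 6.25(198.12) − 5(60) − 161 = 1636.3636 + 1238.25 − 300 − 161 = 2413.6136 kcal/day.
TEE = BMR × activity factor = 2413.6136 × 1.2 = 2896.3364 kcal/day.
Apply stress factor: 2896.3364 × 1.6 = 4634.1382 kcal/day.

4634 kcal/day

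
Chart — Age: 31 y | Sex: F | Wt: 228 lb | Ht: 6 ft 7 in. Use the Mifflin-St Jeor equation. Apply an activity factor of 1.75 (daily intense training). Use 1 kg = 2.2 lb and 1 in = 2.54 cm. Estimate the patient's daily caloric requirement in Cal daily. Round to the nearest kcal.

Convert to metric: weight = 228 ÷ 2.2 = 103.6364 kg; height = (6×12 + 7) × 2.54 = 79 × 2.54 = 200.66 cm.
Mifflin-St Jeor (female): BMR = 10(103.6364) + 6.25(200.66) − 5(31) − 161 = 1036.3636 + 1254.125 − 155 − 161 = 1974.4886 kcal/day.
TEE = BMR × activity factor = 1974.4886 × 1.75 = 3455.3551 kcal/day.

3455 Cal daily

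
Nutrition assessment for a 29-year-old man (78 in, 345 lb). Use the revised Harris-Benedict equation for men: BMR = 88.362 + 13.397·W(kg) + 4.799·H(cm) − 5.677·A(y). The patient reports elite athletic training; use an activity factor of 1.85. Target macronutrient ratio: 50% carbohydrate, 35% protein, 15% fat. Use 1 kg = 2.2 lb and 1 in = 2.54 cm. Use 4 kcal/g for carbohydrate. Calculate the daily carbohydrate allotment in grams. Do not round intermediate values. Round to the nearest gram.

Convert to metric: weight = 345 ÷ 2.2 = 156.8182 kg; height = 78 × 2.54 = 198.12 cm.
Harris-Benedict: BMR = 88.362 + 13.397(156.8182) + 4.799(198.12) − 5.677(29) = 2975.4001 kcal/day.
TEE = 2975.4001 × 1.85 = 5504.4901 kcal/day.
Carbohydrate energy = 50% × 5504.4901 = 2752.2451 kcal.
Carbohydrate = 2752.2451 ÷ 4 kcal/g = 688.0613 g.

688 g/day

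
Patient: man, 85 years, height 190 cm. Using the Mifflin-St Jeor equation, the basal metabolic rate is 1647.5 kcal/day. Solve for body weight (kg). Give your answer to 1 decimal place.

1647.5 = 10·W + 6.25(190) − 5(85) + 5
10·W = 1647.5 − 767.5 = 880, so W = 88 kg.

88.0 kg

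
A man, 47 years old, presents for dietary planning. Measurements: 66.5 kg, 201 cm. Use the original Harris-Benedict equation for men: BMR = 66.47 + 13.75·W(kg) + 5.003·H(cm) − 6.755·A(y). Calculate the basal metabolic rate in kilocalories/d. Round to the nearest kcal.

1669 kilocalories/d

Harris-Benedict: BMR = 66.47 + 13.75(66.5) + 5.003(201) − 6.755(47) = 1668.963 kcal/day.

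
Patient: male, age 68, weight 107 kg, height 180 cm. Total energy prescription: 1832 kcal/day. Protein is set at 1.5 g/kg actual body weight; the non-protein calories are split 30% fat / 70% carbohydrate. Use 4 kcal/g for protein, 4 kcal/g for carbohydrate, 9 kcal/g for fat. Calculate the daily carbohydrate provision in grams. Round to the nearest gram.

Protein = 1.5 × 107 = 160.5 g → 160.5 × 4 = 642 kcal.
Non-protein calories = 1832 − 642 = 1190 kcal.
Fat: 30% × 1190 = 357 kcal; carbohydrate: 833 kcal.
Carbohydrate: 833 kcal ÷ 4 kcal/g = 208.25 g.

208 g/day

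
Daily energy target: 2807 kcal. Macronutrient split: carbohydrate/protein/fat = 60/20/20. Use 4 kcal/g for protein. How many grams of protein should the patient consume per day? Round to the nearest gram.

Protein energy = 20% × 2807 = 561.4 kcal.
At 4 kcal/g: 561.4 ÷ 4 = 140.35 g.

140 g/day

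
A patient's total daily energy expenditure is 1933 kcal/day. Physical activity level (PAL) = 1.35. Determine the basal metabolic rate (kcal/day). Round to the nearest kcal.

BMR = TEE ÷ activity factor = 1933 ÷ 1.35 = 1431.8519 kcal/day.

1432 kcal/day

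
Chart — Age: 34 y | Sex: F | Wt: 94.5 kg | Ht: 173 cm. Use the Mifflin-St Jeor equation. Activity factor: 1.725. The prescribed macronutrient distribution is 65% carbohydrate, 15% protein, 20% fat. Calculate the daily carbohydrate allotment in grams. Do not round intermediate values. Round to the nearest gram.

475 g/day

Mifflin-St Jeor (female): BMR = 10(94.5) + 6.25(173) − 5(34) − 161 = 945 + 1081.25 − 170 − 161 = 1695.25 kcal/day.
TEE = 1695.25 × 1.725 = 2924.3063 kcal/day.
Carbohydrate energy = 65% × 2924.3063 = 1900.7991 kcal.
Carbohydrate = 1900.7991 ÷ 4 kcal/g = 475.1998 g.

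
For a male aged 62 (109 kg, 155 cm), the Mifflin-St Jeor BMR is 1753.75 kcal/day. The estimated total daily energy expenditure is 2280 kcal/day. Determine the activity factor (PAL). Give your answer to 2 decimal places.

Activity factor = TEE ÷ BMR = 2280 ÷ 1753.75 = 1.3.

1.30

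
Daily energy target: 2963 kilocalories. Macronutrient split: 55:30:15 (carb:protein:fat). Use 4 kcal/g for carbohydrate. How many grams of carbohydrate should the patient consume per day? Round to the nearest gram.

Carbohydrate energy = 55% × 2963 = 1629.65 kcal.
At 4 kcal/g: 1629.65 ÷ 4 = 407.4125 g.

407 g/day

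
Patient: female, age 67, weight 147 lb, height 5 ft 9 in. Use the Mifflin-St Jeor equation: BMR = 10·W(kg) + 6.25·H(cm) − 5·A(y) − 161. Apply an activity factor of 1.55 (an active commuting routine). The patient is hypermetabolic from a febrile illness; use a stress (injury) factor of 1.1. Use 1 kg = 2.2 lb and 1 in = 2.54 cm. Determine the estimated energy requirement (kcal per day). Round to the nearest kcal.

Convert to metric: weight = 147 ÷ 2.2 = 66.8182 kg; height = (5×12 + 9) × 2.54 = 69 × 2.54 = 175.26 cm.
Mifflin-St Jeor (female): BMR = 10(66.8182) + 6.25(175.26) − 5(67) − 161 = 668.1818 + 1095.375 − 335 − 161 = 1267.5568 kcal/day.
TEE = BMR × activity factor = 1267.5568 × 1.55 = 1964.7131 kcal/day.
Apply stress factor: 1964.7131 × 1.1 = 2161.1844 kcal/day.

2161 kcal per day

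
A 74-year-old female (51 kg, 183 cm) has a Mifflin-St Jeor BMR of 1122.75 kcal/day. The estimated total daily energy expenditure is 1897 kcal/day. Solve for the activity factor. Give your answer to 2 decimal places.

1.69

Activity factor = TEE ÷ BMR = 1897 ÷ 1122.75 = 1.69.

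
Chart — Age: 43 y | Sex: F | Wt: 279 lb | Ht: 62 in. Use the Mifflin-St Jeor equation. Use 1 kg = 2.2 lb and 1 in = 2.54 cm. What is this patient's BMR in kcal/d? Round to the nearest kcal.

Convert to metric: weight = 279 ÷ 2.2 = 126.8182 kg; height = 62 × 2.54 = 157.48 cm.
Mifflin-St Jeor (female): BMR = 10(126.8182) + 6.25(157.48) − 5(43) − 161 = 1268.1818 + 984.25 − 215 − 161 = 1876.4318 kcal/day.

1876 kcal/d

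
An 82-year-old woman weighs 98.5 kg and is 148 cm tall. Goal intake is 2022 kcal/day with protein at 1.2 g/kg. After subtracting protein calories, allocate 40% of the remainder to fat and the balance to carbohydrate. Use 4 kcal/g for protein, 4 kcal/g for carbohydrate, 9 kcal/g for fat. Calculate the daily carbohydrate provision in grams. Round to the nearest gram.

Protein = 1.2 × 98.5 = 118.2 g → 118.2 × 4 = 472.8 kcal.
Non-protein calories = 2022 − 472.8 = 1549.2 kcal.
Fat: 40% × 1549.2 = 619.68 kcal; carbohydrate: 929.52 kcal.
Carbohydrate: 929.52 kcal ÷ 4 kcal/g = 232.38 g.

232 g/day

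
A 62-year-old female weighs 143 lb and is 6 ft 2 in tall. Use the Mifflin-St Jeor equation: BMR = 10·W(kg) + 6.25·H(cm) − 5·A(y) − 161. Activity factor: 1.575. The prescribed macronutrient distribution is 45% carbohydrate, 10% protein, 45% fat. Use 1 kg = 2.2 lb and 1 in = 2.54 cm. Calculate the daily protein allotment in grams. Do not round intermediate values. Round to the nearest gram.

53 g/day

Convert to metric: weight = 143 ÷ 2.2 = 65 kg; height = (6×12 + 2) × 2.54 = 74 × 2.54 = 187.96 cm.
Mifflin-St Jeor (female): BMR = 10(65) + 6.25(187.96) − 5(62) − 161 = 650 + 1174.75 − 310 − 161 = 1353.75 kcal/day.
TEE = 1353.75 × 1.575 = 2132.1563 kcal/day.
Protein energy = 10% × 2132.1563 = 213.2156 kcal.
Protein = 213.2156 ÷ 4 kcal/g = 53.3039 g.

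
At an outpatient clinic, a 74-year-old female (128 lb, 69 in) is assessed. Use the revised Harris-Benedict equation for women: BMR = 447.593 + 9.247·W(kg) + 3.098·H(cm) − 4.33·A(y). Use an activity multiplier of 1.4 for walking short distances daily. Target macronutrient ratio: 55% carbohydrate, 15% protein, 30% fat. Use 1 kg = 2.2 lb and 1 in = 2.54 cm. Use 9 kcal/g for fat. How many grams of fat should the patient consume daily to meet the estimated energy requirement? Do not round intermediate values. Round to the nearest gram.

Convert to metric: weight = 128 ÷ 2.2 = 58.1818 kg; height = 69 × 2.54 = 175.26 cm.
Harris-Benedict: BMR = 447.593 + 9.247(58.1818) + 3.098(175.26) − 4.33(74) = 1208.1358 kcal/day.
TEE = 1208.1358 × 1.4 = 1691.3901 kcal/day.
Fat energy = 30% × 1691.3901 = 507.417 kcal.
Fat = 507.417 ÷ 9 kcal/g = 56.3797 g.

56 g/day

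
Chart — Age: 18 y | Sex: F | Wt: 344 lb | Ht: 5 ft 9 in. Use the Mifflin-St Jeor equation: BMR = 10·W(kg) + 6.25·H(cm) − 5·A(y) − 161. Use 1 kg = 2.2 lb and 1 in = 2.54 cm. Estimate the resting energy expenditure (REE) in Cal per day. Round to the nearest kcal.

Convert to metric: weight = 344 ÷ 2.2 = 156.3636 kg; height = (5×12 + 9) × 2.54 = 69 × 2.54 = 175.26 cm.
Mifflin-St Jeor (female): BMR = 10(156.3636) + 6.25(175.26) − 5(18) − 161 = 1563.6364 + 1095.375 − 90 − 161 = 2408.0114 kcal/day.

2408 Cal per day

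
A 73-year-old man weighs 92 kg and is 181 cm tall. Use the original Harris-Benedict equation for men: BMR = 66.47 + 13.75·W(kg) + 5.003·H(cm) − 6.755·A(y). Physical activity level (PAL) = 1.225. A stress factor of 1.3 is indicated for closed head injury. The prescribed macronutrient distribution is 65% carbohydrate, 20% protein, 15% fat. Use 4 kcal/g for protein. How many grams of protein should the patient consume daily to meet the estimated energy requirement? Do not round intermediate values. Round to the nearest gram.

Harris-Benedict: BMR = 66.47 + 13.75(92) + 5.003(181) − 6.755(73) = 1743.898 kcal/day.
TEE = 1743.898 × 1.225 = 2136.2751 kcal/day.
With stress factor 1.3: 2136.2751 × 1.3 = 2777.1576 kcal/day.
Protein energy = 20% × 2777.1576 = 555.4315 kcal.
Protein = 555.4315 ÷ 4 kcal/g = 138.8579 g.

139 g/day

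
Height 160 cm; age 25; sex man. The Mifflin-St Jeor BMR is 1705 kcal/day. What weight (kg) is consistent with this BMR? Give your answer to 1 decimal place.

82.5 kg

1705 = 10·W + 6.25(160) − 5(25) + 5
10·W = 1705 − 880 = 825, so W = 82.5 kg.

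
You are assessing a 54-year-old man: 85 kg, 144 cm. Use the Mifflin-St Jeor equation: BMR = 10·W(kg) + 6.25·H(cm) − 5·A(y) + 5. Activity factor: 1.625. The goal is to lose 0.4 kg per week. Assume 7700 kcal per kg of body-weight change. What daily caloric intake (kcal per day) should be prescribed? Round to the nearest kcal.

1973 kcal per day

Mifflin-St Jeor (male): BMR = 10(85) + 6.25(144) − 5(54) + 5 = 850 + 900 − 270 + 5 = 1485 kcal/day.
TEE = 1485 × 1.625 = 2413.125 kcal/day.
Required daily deficit = 0.4 × 7700 ÷ 7 = 440 kcal/day.
Target intake = 2413.125 − 440 = 1973.125 kcal/day.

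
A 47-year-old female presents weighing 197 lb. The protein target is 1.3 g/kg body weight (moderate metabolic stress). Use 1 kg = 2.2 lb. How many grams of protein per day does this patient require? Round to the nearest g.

Weight in kg = 197 ÷ 2.2 = 89.5455 kg.
Protein = 1.3 g/kg × 89.5455 kg = 116.4091 g/day.

116 g/day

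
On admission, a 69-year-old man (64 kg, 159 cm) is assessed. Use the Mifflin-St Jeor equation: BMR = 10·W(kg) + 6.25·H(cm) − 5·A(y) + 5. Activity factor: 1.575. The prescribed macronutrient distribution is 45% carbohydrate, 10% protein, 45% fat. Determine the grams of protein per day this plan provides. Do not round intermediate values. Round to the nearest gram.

51 g/day

Mifflin-St Jeor (male): BMR = 10(64) + 6.25(159) − 5(69) + 5 = 640 + 993.75 − 345 + 5 = 1293.75 kcal/day.
TEE = 1293.75 × 1.575 = 2037.6563 kcal/day.
Protein energy = 10% × 2037.6563 = 203.7656 kcal.
Protein = 203.7656 ÷ 4 kcal/g = 50.9414 g.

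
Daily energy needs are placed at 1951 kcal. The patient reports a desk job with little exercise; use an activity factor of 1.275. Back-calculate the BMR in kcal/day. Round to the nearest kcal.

BMR = TEE ÷ activity factor = 1951 ÷ 1.275 = 1530.1961 kcal/day.

1530 kcal/day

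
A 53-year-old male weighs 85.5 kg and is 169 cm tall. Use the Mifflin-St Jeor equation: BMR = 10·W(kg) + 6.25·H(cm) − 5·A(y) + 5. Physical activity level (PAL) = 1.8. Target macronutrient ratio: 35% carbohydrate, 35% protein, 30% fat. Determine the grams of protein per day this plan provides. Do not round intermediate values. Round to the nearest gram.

260 g/day

Mifflin-St Jeor (male): BMR = 10(85.5) + 6.25(169) − 5(53) + 5 = 855 + 1056.25 − 265 + 5 = 1651.25 kcal/day.
TEE = 1651.25 × 1.8 = 2972.25 kcal/day.
Protein energy = 35% × 2972.25 = 1040.2875 kcal.
Protein = 1040.2875 ÷ 4 kcal/g = 260.0719 g.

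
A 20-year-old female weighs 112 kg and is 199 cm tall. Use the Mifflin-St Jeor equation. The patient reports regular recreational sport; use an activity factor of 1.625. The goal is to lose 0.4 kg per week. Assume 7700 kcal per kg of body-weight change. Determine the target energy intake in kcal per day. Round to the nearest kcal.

Mifflin-St Jeor (female): BMR = 10(112) + 6.25(199) − 5(20) − 161 = 1120 + 1243.75 − 100 − 161 = 2102.75 kcal/day.
TEE = 2102.75 × 1.625 = 3416.9688 kcal/day.
Required daily deficit = 0.4 × 7700 ÷ 7 = 440 kcal/day.
Target intake = 3416.9688 − 440 = 2976.9688 kcal/day.

2977 kcal per day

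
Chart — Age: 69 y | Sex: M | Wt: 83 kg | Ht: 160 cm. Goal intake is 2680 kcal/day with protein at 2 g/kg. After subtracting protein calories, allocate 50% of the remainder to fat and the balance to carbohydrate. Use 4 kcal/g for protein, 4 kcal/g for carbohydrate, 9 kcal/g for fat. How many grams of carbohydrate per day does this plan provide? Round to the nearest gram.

252 g/day

Protein = 2 × 83 = 166 g → 166 × 4 = 664 kcal.
Non-protein calories = 2680 − 664 = 2016 kcal.
Fat: 50% × 2016 = 1008 kcal; carbohydrate: 1008 kcal.
Carbohydrate: 1008 kcal ÷ 4 kcal/g = 252 g.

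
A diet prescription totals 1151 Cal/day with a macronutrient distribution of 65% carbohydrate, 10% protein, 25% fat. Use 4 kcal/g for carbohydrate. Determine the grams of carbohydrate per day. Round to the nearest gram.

187 g/day

Carbohydrate energy = 65% × 1151 = 748.15 kcal.
At 4 kcal/g: 748.15 ÷ 4 = 187.0375 g.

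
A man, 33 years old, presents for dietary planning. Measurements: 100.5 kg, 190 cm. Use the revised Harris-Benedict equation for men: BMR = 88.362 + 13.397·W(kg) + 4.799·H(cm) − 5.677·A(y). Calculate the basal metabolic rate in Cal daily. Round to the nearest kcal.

2159 Cal daily

Harris-Benedict: BMR = 88.362 + 13.397(100.5) + 4.799(190) − 5.677(33) = 2159.2295 kcal/day.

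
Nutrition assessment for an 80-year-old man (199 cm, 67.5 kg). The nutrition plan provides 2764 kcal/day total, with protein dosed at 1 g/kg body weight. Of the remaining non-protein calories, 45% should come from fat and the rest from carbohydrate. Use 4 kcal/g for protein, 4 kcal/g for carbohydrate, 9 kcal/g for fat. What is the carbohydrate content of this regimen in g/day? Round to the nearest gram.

Protein = 1 × 67.5 = 67.5 g → 67.5 × 4 = 270 kcal.
Non-protein calories = 2764 − 270 = 2494 kcal.
Fat: 45% × 2494 = 1122.3 kcal; carbohydrate: 1371.7 kcal.
Carbohydrate: 1371.7 kcal ÷ 4 kcal/g = 342.925 g.

343 g/day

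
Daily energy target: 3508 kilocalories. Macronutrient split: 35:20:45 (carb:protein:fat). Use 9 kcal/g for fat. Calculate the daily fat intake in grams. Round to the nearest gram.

Fat energy = 45% × 3508 = 1578.6 kcal.
At 9 kcal/g: 1578.6 ÷ 9 = 175.4 g.

175 g/day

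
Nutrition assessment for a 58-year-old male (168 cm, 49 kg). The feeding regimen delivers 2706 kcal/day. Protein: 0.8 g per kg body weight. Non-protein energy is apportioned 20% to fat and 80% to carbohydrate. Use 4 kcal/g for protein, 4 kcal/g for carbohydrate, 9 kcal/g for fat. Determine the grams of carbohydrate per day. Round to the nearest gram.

Protein = 0.8 × 49 = 39.2 g → 39.2 × 4 = 156.8 kcal.
Non-protein calories = 2706 − 156.8 = 2549.2 kcal.
Fat: 20% × 2549.2 = 509.84 kcal; carbohydrate: 2039.36 kcal.
Carbohydrate: 2039.36 kcal ÷ 4 kcal/g = 509.84 g.

510 g/day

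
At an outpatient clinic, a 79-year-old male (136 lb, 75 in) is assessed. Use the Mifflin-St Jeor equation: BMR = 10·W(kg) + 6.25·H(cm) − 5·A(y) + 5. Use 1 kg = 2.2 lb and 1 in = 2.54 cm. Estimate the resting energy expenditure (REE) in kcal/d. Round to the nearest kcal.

Convert to metric: weight = 136 ÷ 2.2 = 61.8182 kg; height = 75 × 2.54 = 190.5 cm.
Mifflin-St Jeor (male): BMR = 10(61.8182) + 6.25(190.5) − 5(79) + 5 = 618.1818 + 1190.625 − 395 + 5 = 1418.8068 kcal/day.

1419 kcal/d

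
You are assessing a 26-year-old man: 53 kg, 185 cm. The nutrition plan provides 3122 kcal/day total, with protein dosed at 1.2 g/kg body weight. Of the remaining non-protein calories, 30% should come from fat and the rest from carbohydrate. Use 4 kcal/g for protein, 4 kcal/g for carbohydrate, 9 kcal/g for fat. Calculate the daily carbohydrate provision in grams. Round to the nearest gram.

502 g/day

Protein = 1.2 × 53 = 63.6 g → 63.6 × 4 = 254.4 kcal.
Non-protein calories = 3122 − 254.4 = 2867.6 kcal.
Fat: 30% × 2867.6 = 860.28 kcal; carbohydrate: 2007.32 kcal.
Carbohydrate: 2007.32 kcal ÷ 4 kcal/g = 501.83 g.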